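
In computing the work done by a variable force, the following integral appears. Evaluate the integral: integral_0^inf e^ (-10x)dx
integral_0^inf e^(-10x) dx=[-1/10 * e^(-10x)]_0^inf
=0 - (-1/10)=1/10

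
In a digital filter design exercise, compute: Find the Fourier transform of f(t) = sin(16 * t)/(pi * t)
sin(W*t)/(pi*t)=(W/pi)*sinc(W*t/pi) is the impulse response of the ideal low-pass filter with cutoff W (here W=16).
Its Fourier transform is a rectangular function:
F(omega)=1 for |omega| < 16, 0 otherwise

Answer: rect(omega/32) [i.e., 1 for |omega| < 16, 0 otherwise]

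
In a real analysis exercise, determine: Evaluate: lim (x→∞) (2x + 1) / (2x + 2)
Divide numerator and denominator by x:
lim (2+1/x)/(2+2/x) = 1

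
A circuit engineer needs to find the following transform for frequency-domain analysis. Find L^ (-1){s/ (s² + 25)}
L^(-1){s/(s² + w²)} = cos(wt)
Here w = 5

Answer: cos(5t)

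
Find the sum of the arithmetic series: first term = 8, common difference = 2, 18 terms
Last term: a_n = 8+(18-1)·2 = 42
Sum = n(a_1+a_n)/2 = 18(8+42)/2 = 450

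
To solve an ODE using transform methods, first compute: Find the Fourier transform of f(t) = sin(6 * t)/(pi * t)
sin(W*t)/(pi*t) = (W/pi)*sinc(W*t/pi) is the impulse response of the ideal low-pass filter with cutoff W (here W = 6).
Its Fourier transform is a rectangular function:
F(omega) = 1 for |omega| < 6, 0 otherwise

Answer: rect(omega/12) [i.e., 1 for |omega| < 6, 0 otherwise]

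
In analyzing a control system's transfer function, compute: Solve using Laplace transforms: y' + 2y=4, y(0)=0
Take L of both sides: sY(s)-0+2Y(s)=4/s
Y(s)(s+2)=4/s+0
Y(s)=4/(s(s+2))+0/(s+2)
Partial fractions: 4/(s(s+2))=2/s - 2/(s+2)
So Y(s)=2/s - 2/(s+2)
Inverse transform (L^(-1){1/s}=1, L^(-1){1/(s+2)}=e^(-2t)):

Answer: y(t)=2-2·e^(-2t)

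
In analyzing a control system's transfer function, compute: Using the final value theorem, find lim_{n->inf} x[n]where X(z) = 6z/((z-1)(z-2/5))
Final value theorem: lim x[n]=lim_{z->1} (z-1) * X(z)
(z-1) * X(z)=6z/(z-2/5)
As z->1: 6/(1-2/5)=6/(3/5)=10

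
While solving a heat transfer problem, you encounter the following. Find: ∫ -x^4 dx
Using power rule: ∫ -x^4 dx=-1/5 x^5+C=(-1/5)x^5+C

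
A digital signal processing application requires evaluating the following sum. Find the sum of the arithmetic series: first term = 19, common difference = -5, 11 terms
Last term: a_n=19+(11-1)·-5=-31
Sum=n(a_1+a_n)/2=11(19+(-31))/2=-66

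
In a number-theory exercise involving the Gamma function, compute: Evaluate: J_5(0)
J_n(0)=0 for all n > 0 (Bessel function of first kind)
J_5(0)=0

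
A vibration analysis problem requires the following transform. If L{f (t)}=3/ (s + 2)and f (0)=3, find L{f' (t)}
L{f'(t)} = s·F(s) - f(0) = 3s/(s+2)-3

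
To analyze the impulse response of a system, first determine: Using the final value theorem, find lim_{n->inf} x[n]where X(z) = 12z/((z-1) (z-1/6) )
Final value theorem: lim x[n]=lim_{z->1} (z-1)*X(z)
(z-1)*X(z)=12z/(z-1/6)
As z->1: 12/(1 - 1/6)=12/(5/6)=72/5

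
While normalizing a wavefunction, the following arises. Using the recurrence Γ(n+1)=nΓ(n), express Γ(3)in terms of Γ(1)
Γ(3) = 2Γ(2) = 2·1Γ(1) = ... = 2!·Γ(1) = 2·Γ(1)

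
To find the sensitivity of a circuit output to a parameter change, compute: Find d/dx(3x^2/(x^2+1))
Quotient rule: (f/g)'=(f'g - fg')/g²
f=3x^2, f'=6x
g=x^2 + 1, g'=2x

Answer: (6x·(x^2 + 1) - 6x^3)/(x^2 + 1)²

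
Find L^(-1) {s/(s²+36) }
L^(-1){s/(s² + w²)} = cos(wt)
Here w = 6

Answer: cos(6t)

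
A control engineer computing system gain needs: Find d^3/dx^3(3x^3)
Apply power rule 3 times:
d^1: 9x^2
d^2: 18x
d^3: 18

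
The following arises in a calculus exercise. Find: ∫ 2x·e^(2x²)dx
Let u = 2x², du = 4x dx
∫ (1/2)e^u du = e^u/2+C

Answer: e^(2x²)/2+C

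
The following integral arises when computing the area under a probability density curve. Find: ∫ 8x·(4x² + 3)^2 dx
Let u = 4x²+3, du = 8x dx
∫ u^2 du = u^3/3+C

Answer: (4x²+3)^3/3+C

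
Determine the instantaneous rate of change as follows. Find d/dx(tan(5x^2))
Chain rule: d/dx[tan(u)] = sec²(u)·u' where u = 5x^2
u' = 10x

Answer: 10x·sec²(5x^2)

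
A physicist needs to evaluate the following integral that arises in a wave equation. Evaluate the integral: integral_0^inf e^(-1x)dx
integral_0^inf e^(-1x) dx = [-1/1 * e^(-1x)]_0^inf
= 0 - (-1/1) = 1/1

Answer: 1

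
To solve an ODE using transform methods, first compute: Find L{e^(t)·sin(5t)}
First shifting: L{e^(at)f(t)}=F(s-a)
L{sin(5t)}=5/(s² + 25)
Shift: 5/((s-1)² + 25)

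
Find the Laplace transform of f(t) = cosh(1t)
L{cosh(at)}=s/(s²-a²)
L{cosh(1t)}=s/(s²-1)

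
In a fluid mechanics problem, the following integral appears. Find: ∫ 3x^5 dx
Using power rule: ∫ 3x^5 dx=3/6 x^6+C=(1/2)x^6+C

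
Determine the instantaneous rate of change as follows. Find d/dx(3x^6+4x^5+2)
Power rule: d/dx(ax^n) = n·a·x^(n-1)
Term by term: 18·x^5+20·x^4

Answer: 18x^5+20x^4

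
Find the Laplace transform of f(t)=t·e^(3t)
L{t·e^(at)}=1/(s-a)²
L{t·e^(3t)}=1/(s-3)²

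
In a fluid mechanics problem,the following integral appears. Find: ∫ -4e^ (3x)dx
Since d/dx[e^(3x)]=3e^(3x), we get -4/3 e^(3x)+C

Answer: (-4/3)e^(3x)+C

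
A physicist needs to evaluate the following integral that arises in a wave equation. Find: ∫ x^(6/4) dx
Power rule: ∫ x^(3/2) dx = x^(5/2)/(5/2)+C

Answer: (2/5)·x^(5/2)+C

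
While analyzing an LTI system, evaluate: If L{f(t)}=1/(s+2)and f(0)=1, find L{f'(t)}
L{f'(t)} = s·F(s) - f(0) = s/(s+2)-1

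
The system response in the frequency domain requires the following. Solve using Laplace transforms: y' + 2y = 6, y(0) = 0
Take L of both sides: sY(s) - 0 + 2Y(s)=6/s
Y(s)(s + 2)=6/s + 0
Y(s)=6/(s(s + 2)) + 0/(s + 2)
Partial fractions: 6/(s(s + 2))=3/s - 3/(s + 2)
So Y(s)=3/s - 3/(s + 2)
Inverse transform (L^(-1){1/s}=1, L^(-1){1/(s + 2)}=e^(-2t)):

Answer: y(t)=3 - 3·e^(-2t)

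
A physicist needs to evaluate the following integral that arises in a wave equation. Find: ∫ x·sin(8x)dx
By parts: u = x, dv = sin(8x) dx
du = dx, v = -cos(8x)/8
= -x·cos(8x)/8 + sin(8x)/8² + C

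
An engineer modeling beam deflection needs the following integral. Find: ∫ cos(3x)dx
Using substitution u = 3x: ∫ cos(u) du/3 = sin(u)/3+C

Answer: (1/3)sin(3x)+C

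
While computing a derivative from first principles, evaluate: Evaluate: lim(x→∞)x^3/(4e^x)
Apply L'Hôpital 3 times (∞/∞ each time):
Eventually get 3!/(4e^x) → 0

Answer: 0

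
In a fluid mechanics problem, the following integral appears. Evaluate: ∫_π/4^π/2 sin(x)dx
Antiderivative: -cos(x)
Evaluate at bounds: [-cos(1·π/2)/1] - [-cos(1·π/4)/1]
= (-(0)+(√2/2))/1 = √2/2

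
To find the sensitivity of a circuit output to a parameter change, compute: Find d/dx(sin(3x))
Chain rule: d/dx[sin(u)] = cos(u)·u' where u = 3x
u' = 3

Answer: 3·cos(3x)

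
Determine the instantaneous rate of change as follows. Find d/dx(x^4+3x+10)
Power rule: d/dx(ax^n)=n·a·x^(n-1)
Term by term: 4·x^3 + 3

Answer: 4x^3 + 3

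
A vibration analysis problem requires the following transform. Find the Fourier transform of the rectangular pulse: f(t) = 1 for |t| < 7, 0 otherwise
F(omega)=integral from -7 to 7 of e^(-j * omega * t) dt
=2 * sin(7 * omega)/omega=14 * sinc(7 * omega/pi)

Answer: 2 * sin(7 * omega)/omega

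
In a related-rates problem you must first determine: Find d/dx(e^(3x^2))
Chain rule: d/dx[e^u]=e^u · u' where u=3x^2
u'=6x

Answer: 6x·e^(3x^2)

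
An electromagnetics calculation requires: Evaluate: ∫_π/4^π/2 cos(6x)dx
Antiderivative: sin(6x)/6
Evaluate at bounds: [sin(6·π/2)/6] - [sin(6·π/4)/6]
=((0) - (-1))/6=1/6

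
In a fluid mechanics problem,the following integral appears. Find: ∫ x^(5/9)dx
Power rule: ∫ x^(5/9) dx=x^(14/9)/(14/9) + C

Answer: (9/14)·x^(14/9) + C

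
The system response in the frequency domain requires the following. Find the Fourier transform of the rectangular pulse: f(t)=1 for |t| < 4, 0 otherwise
F(omega) = integral from -4 to 4 of e^(-j*omega*t) dt
= 2*sin(4*omega)/omega = 8*sinc(4*omega/pi)

Answer: 2*sin(4*omega)/omega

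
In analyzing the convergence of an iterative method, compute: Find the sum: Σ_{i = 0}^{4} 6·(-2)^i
Geometric series: S = a(1 - r^n)/(1 - r)
a = 6, r = -2, n = 5
S = 6(1+32)/3 = 66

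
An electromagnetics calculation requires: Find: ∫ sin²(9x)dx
Using identity sin²(u)=(1 - cos(2u))/2:
∫ (1 - cos(18x))/2 dx=x/2 - sin(18x)/36 + C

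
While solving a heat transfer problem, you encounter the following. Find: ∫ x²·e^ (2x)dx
Integration by parts twice:
First: u = x², dv = e^(2x) dx => x²e^(2x)/2 - (2/2)∫ xe^(2x) dx
Second (∫ xe^(2x) dx): xe^(2x)/2 - e^(2x)/4
Combining: e^(2x)(x²/2-2x/4+2/8)+C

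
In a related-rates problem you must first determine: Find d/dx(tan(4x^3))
Chain rule: d/dx[tan(u)]=sec²(u)·u' where u=4x^3
u'=12x^2

Answer: 12x^2·sec²(4x^3)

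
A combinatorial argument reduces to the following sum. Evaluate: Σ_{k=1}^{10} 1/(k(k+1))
Partial fractions: 1/(k(k+1))=1/k - 1/(k+1)
Telescoping sum: 1(1-1/11)=1·10/11

Answer: 10/11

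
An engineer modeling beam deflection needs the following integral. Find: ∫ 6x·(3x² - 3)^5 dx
Let u = 3x² - 3, du = 6x dx
∫ u^5 du = u^6/6 + C

Answer: (3x² - 3)^6/6 + C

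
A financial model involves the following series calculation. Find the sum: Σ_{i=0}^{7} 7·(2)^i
Geometric series: S=a(1 - r^n)/(1 - r)
a=7, r=2, n=8
S=7(1-256)/-1=1785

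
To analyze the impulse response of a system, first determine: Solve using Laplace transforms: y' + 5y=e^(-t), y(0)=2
Take L: sY - 2 + 5Y=1/(s + 1)
Y(s + 5)=1/(s + 1) + 2
Y=1/((s + 1)(s + 5)) + 2/(s + 5)
Partial fractions: 1/((s + 1)(s + 5))=(1/4)/(s + 1) - (1/4)/(s + 5)
So Y=(1/4)/(s + 1) + (7/4)/(s + 5)
Inverse Laplace transform (L^(-1){1/(s + 1)}=e^(-t), L^(-1){1/(s + 5)}=e^(-5t)):

Answer: y(t)=(1/4)·e^(-t) + (7/4)·e^(-5t)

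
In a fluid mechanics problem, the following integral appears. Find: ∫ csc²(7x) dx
Since d/dx[-cot(7x)] = 7csc²(7x), integral = -cot(7x)/7 + C

Answer: (-1/7)cot(7x) + C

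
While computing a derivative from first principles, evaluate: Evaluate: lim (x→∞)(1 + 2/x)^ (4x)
Rewrite as [(1+2/x)^x]^4.
lim(1+2/x)^x = e^2, so limit = (e^2)^4 = e^8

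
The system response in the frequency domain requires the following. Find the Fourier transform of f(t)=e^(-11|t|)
Using the standard pair: F{e^(-a|t|)}=2a/(a^2+omega^2)
With a=11: F(omega)=22/(121+omega^2)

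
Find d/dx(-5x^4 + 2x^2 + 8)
Power rule: d/dx(ax^n)=n·a·x^(n-1)
Term by term: -20·x^3+4·x

Answer: -20x^3+4x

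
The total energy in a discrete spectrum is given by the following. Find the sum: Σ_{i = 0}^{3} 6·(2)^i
Geometric series: S=a(1 - r^n)/(1 - r)
a=6, r=2, n=4
S=6(1 - 16)/-1=90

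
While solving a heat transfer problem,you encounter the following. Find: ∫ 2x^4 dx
Using power rule: ∫ 2x^4 dx=2/5 x^5 + C=(2/5)x^5 + C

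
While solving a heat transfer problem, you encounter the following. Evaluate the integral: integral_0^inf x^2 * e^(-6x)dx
This is a Gamma integral. Substitute u=6x (du=6 dx):
integral_0^inf x^2*e^(-6x) dx=(1/6^3) integral_0^inf u^2*e^(-u) du
=Gamma(3)/6^3=2!/6^3=2/216

Answer: 1/108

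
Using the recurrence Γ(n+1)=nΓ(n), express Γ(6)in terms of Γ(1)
Γ(6)=5Γ(5)=5·4Γ(4)=...=5!·Γ(1)=120·Γ(1)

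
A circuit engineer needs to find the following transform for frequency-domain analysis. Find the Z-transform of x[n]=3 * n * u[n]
Z{n*u[n]}=z/(z-1)^2
By linearity: Z{3*n*u[n]}=3z/(z-1)^2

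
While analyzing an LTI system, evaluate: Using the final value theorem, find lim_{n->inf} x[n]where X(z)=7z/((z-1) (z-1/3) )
Final value theorem: lim x[n] = lim_{z->1} (z-1)*X(z)
(z-1)*X(z) = 7z/(z-1/3)
As z->1: 7/(1 - 1/3) = 7/(2/3) = 21/2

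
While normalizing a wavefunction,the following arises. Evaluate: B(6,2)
B(x,y) = Γ(x)Γ(y)/Γ(x+y) = (x-1)!(y-1)!/(x+y-1)!
B(6,2) = 5!·1!/7! = 1/42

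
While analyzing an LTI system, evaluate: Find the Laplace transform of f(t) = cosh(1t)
L{cosh(at)}=s/(s²-a²)
L{cosh(1t)}=s/(s²-1)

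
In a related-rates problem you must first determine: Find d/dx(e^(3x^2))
Chain rule: d/dx[e^u] = e^u · u' where u = 3x^2
u' = 6x

Answer: 6x·e^(3x^2)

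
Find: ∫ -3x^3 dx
Using power rule: ∫ -3x^3 dx = -3/4 x^4 + C = (-3/4)x^4 + C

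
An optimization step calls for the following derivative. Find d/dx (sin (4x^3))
Chain rule: d/dx[sin(u)]=cos(u)·u' where u=4x^3
u'=12x^2

Answer: 12x^2·cos(4x^3)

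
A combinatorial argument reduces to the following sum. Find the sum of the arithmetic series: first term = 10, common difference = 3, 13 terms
Last term: a_n = 10 + (13 - 1)·3 = 46
Sum = n(a_1 + a_n)/2 = 13(10 + 46)/2 = 364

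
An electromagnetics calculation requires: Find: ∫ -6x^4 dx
Using power rule: ∫ -6x^4 dx=-6/5 x^5+C=(-6/5)x^5+C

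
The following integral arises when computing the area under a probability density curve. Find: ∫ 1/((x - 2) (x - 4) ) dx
Partial fractions: 1/((x-2)(x-4)) = A/(x-2) + B/(x-4)
A = -1/2, B = 1/2
∫ [-1/2· 1/(x-2) + 1/2· 1/(x-4)] dx
= (1/2)[ln|x-4| - ln|x-2|] + C

Answer: (1/2)·ln|(x-4)/(x-2)| + C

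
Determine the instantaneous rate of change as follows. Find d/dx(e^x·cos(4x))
Product rule: (fg)' = f'g+fg'
f = e^x, f' = e^x
g = cos(4x), g' = -4·sin(4x)

Answer: e^x·cos(4x)-4·e^x·sin(4x)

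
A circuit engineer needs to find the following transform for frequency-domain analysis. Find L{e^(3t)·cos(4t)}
First shifting: L{e^(at)f(t)} = F(s-a)
L{cos(4t)} = s/(s²+16)
Shift: (s-3)/((s-3)²+16)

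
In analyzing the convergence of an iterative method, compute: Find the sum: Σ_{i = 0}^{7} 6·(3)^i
Geometric series: S=a(1 - r^n)/(1 - r)
a=6, r=3, n=8
S=6(1-6561)/-2=19680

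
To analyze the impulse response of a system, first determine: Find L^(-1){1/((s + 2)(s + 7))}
Partial fractions: 1/((s+2)(s+7)) = A/(s+2)+B/(s+7)
Cover-up: A = 1/(s+7)|_{s = -2} = 1/5; B = 1/(s+2)|_{s = -7} = -1/5
L^(-1) = (1/5)e^(-2t) - (1/5)e^(-7t)

Answer: (1/5)(e^(-2t) - e^(-7t))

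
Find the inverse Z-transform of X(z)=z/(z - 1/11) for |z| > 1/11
Standard pair: z/(z-a) <-> a^n*u[n] for causal signals
With a=1/11: x[n]=(1/11)^n*u[n]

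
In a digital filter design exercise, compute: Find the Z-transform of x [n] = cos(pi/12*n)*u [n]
Z{cos(w0 * n) * u[n]}=z(z - cos(w0))/(z^2 - 2z * cos(w0) + 1)
With w0=pi/12: X(z)=z(z - cos(pi/12))/(z^2 - 2z * cos(pi/12) + 1)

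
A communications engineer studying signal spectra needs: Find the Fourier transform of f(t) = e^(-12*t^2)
The Fourier transform of a Gaussian e^(-a*t^2) is sqrt(pi/a)*e^(-omega^2/(4a)).
With a = 12: F(omega) = sqrt(pi/12)*e^(-omega^2/48)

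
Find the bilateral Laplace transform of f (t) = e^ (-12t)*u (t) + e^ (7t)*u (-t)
For e^(-12t)*u(t): L = 1/(s+12), Re(s) > -12
For e^(7t)*u(-t): L = -1/(s-7), Re(s) < 7
Combined: F(s) = 1/(s+12)-1/(s-7), -12 < Re(s) < 7

Answer: 1/(s+12)-1/(s-7), ROC: -12 < Re(s) < 7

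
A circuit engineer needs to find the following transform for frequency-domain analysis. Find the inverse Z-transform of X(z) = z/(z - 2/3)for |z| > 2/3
Standard pair: z/(z-a) <-> a^n*u[n] for causal signals
With a = 2/3: x[n] = (2/3)^n*u[n]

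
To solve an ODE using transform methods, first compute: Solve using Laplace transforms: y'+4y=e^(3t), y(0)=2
Take L: sY - 2 + 4Y = 1/(s-3)
Y(s + 4) = 1/(s-3) + 2
Y = 1/((s-3)(s + 4)) + 2/(s + 4)
Partial fractions: 1/((s-3)(s + 4)) = (1/7)/(s-3) - (1/7)/(s + 4)
So Y = (1/7)/(s-3) + (13/7)/(s + 4)
Inverse Laplace transform (L^(-1){1/(s-3)} = e^(3t), L^(-1){1/(s + 4)} = e^(-4t)):

Answer: y(t) = (1/7)·e^(3t) + (13/7)·e^(-4t)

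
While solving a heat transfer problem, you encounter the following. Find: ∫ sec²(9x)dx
Since d/dx[tan(9x)] = 9sec²(9x), integral = tan(9x)/9 + C

Answer: (1/9)tan(9x) + C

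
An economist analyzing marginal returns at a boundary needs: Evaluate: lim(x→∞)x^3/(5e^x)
Apply L'Hôpital 3 times (∞/∞ each time):
Eventually get 3!/(5e^x) → 0

Answer: 0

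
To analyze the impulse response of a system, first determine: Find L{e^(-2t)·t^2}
First shifting: L{e^(at)f(t)}=F(s-a)
L{t^2}=2/s^3
Shift s → s + 2: 2/(s + 2)^3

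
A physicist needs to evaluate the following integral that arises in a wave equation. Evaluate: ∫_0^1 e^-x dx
Antiderivative: -e^-x
Evaluate: -(e^-1 - 1)

Answer: (e^-1 - 1)/(-1)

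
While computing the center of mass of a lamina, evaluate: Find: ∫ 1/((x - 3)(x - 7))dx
Partial fractions: 1/((x-3)(x-7))=A/(x-3)+B/(x-7)
A=-1/4, B=1/4
∫ [-1/4· 1/(x-3)+1/4· 1/(x-7)] dx
=(1/4)[ln|x-7| - ln|x-3|]+C

Answer: (1/4)·ln|(x-7)/(x-3)|+C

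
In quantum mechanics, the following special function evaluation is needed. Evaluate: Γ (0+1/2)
Γ(1/2)=√π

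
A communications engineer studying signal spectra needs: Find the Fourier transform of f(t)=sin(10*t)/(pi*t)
sin(W * t)/(pi * t) = (W/pi) * sinc(W * t/pi) is the impulse response of the ideal low-pass filter with cutoff W (here W = 10).
Its Fourier transform is a rectangular function:
F(omega) = 1 for |omega| < 10, 0 otherwise

Answer: rect(omega/20) [i.e., 1 for |omega| < 10, 0 otherwise]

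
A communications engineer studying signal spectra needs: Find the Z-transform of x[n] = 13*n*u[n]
Z{n * u[n]}=z/(z-1)^2
By linearity: Z{13 * n * u[n]}=13z/(z-1)^2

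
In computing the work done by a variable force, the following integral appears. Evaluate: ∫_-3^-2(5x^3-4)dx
Step 1: Find antiderivative F(x) = (5/4)x^4 - 4x
Step 2: F(-2) - F(-3) = 28 - (453/4) = -341/4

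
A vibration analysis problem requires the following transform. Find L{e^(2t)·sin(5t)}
First shifting: L{e^(at)f(t)}=F(s-a)
L{sin(5t)}=5/(s² + 25)
Shift: 5/((s-2)² + 25)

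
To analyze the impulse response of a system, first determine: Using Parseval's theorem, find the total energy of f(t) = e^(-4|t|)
Parseval's theorem: E=integral |f(t)|^2 dt=(1/2pi) integral |F(omega)|^2 domega
E=integral_{-inf}^{inf} e^(-8|t|) dt=2*integral_0^inf e^(-8t) dt=2/(2*4)=1/4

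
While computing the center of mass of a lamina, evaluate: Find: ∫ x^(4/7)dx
Power rule: ∫ x^(4/7) dx=x^(11/7)/(11/7)+C

Answer: (7/11)·x^(11/7)+C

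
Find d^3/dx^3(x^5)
Apply power rule 3 times:
d^1: 5x^4
d^2: 20x^3
d^3: 60x^2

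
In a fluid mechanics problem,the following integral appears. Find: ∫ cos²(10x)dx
Using identity cos²(u)=(1+cos(2u))/2:
∫ (1+cos(20x))/2 dx=x/2+sin(20x)/40+C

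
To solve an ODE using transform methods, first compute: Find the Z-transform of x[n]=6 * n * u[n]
Z{n * u[n]}=z/(z-1)^2
By linearity: Z{6 * n * u[n]}=6z/(z-1)^2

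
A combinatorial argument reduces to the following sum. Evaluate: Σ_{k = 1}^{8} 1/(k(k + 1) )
Partial fractions: 1/(k(k + 1))=1/k - 1/(k + 1)
Telescoping sum: 1(1 - 1/9)=1·8/9

Answer: 8/9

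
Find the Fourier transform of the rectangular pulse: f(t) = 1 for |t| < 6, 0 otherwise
F(omega)=integral from -6 to 6 of e^(-j * omega * t) dt
=2 * sin(6 * omega)/omega=12 * sinc(6 * omega/pi)

Answer: 2 * sin(6 * omega)/omega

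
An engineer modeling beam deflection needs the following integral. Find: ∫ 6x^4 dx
Using power rule: ∫ 6x^4 dx = 6/5 x^5 + C = (6/5)x^5 + C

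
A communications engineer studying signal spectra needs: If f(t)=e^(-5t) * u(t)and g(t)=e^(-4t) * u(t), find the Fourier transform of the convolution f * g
By the convolution theorem: F{f * g} = F(omega) * G(omega)
F(omega) = 1/(5+j * omega), G(omega) = 1/(4+j * omega)
F{f * g} = 1/((5+j * omega)(4+j * omega))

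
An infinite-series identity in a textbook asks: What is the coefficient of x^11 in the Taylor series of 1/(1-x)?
1/(1-x) = Σ x^n for |x|<1
All coefficients are 1

Answer: 1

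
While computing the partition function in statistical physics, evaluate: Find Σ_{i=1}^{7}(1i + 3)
=1·Σ i+3·7=1·28+21=49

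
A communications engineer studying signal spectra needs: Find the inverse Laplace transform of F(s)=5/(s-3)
L^(-1){5/(s-a)} = c·e^(at)
Here a = 3, c = 5

Answer: 5e^(3t)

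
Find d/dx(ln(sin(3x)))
Chain rule: d/dx[ln(u)] = u'/u where u = sin(3x)
u' = 3cos(3x)

Answer: (3cos(3x))/(sin(3x))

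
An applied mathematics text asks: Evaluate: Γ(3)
Γ(n)=(n-1)! for positive integers
Γ(3)=2!=2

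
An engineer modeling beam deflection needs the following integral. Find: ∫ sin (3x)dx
Using substitution u = 3x: ∫ sin(u) du/3 = -cos(u)/3+C

Answer: (-1/3)cos(3x)+C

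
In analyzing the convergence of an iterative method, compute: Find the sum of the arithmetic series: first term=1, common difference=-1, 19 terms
Last term: a_n=1+(19-1)·-1=-17
Sum=n(a_1+a_n)/2=19(1+(-17))/2=-152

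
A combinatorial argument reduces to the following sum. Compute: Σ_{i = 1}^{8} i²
Using formula: Σ i^2 = n(n + 1)(2n + 1)/6 = 8·9·17/6 = 204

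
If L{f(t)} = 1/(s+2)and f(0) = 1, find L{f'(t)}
L{f'(t)}=s·F(s) - f(0)=s/(s + 2) - 1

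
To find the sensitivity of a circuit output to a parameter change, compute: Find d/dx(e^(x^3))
Chain rule: d/dx[e^u]=e^u · u' where u=x^3
u'=3x^2

Answer: 3x^2·e^(x^3)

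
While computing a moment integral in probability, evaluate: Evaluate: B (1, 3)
B(x,y)=Γ(x)Γ(y)/Γ(x + y)=(x-1)!(y-1)!/(x + y-1)!
B(1,3)=0!·2!/3!=1/3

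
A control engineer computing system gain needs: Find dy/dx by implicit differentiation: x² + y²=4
Differentiate both sides: 2x + 2y·(dy/dx)=0
Solve: dy/dx=-2x/(2y)=-x/y

Answer: dy/dx=-x/y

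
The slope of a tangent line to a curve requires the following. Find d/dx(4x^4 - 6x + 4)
Power rule: d/dx(ax^n) = n·a·x^(n-1)
Term by term: 16·x^3 - 6

Answer: 16x^3 - 6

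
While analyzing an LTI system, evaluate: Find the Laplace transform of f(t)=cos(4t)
L{cos(wt)}=s/(s² + w²)
L{cos(4t)}=s/(s² + 16)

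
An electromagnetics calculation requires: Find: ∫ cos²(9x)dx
Using identity cos²(u)=(1 + cos(2u))/2:
∫ (1 + cos(18x))/2 dx=x/2 + sin(18x)/36 + C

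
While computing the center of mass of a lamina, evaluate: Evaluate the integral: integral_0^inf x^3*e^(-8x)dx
This is a Gamma integral. Substitute u=8x (du=8 dx):
integral_0^inf x^3 * e^(-8x) dx=(1/8^4) integral_0^inf u^3 * e^(-u) du
=Gamma(4)/8^4=3!/8^4=6/4096

Answer: 3/2048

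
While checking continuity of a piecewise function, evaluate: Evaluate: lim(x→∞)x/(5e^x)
Apply L'Hôpital 1 times (∞/∞ each time):
Eventually get 1!/(5e^x) → 0

Answer: 0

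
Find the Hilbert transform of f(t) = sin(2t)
The Hilbert transform shifts each frequency component by -pi/2.
H{sin(wt)} = -cos(wt)
With w = 2: H{sin(2t)} = -cos(2t)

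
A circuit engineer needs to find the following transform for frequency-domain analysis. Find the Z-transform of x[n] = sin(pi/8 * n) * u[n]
Z{sin(w0*n)*u[n]} = z*sin(w0)/(z^2-2z*cos(w0)+1)
With w0 = pi/8: X(z) = z*sin(pi/8)/(z^2-2z*cos(pi/8)+1)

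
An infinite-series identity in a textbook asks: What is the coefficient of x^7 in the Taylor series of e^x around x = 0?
Taylor series of e^x = Σ x^n/n!
Coefficient of x^7 = 1/7! = 1/5040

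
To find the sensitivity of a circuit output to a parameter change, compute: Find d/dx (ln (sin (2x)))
Chain rule: d/dx[ln(u)]=u'/u where u=sin(2x)
u'=2cos(2x)

Answer: (2cos(2x))/(sin(2x))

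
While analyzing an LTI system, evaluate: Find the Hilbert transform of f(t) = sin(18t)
The Hilbert transform shifts each frequency component by -pi/2.
H{sin(wt)} = -cos(wt)
With w = 18: H{sin(18t)} = -cos(18t)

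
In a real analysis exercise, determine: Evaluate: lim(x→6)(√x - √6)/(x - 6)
Multiply by conjugate (√x + √6)/(√x + √6):
=(x - 6)/((x - 6)(√x + √6))=1/(√x + √6)
As x → 6: 1/(2√6)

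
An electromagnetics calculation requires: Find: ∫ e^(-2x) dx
Since d/dx[e^(-2x)] = -2e^(-2x), we get -1/2 e^(-2x)+C

Answer: (-1/2)e^(-2x)+C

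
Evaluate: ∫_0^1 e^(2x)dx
Antiderivative: (1/2)e^(2x)
Evaluate: (1/2)(e^2 - 1)

Answer: (e^2 - 1)/2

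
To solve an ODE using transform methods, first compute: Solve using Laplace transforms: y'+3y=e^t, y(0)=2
Take L: sY - 2+3Y = 1/(s-1)
Y(s+3) = 1/(s-1)+2
Y = 1/((s-1)(s+3))+2/(s+3)
Partial fractions: 1/((s-1)(s+3)) = (1/4)/(s-1) - (1/4)/(s+3)
So Y = (1/4)/(s-1)+(7/4)/(s+3)
Inverse Laplace transform (L^(-1){1/(s-1)} = e^t, L^(-1){1/(s+3)} = e^(-3t)):

Answer: y(t) = (1/4)·e^t+(7/4)·e^(-3t)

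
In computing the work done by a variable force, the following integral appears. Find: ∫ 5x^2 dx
Using power rule: ∫ 5x^2 dx=5/3 x^3+C=(5/3)x^3+C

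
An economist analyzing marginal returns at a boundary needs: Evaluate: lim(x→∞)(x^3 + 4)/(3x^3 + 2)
Divide numerator and denominator by x^3:
lim (1 + 4/x^3)/(3 + 2/x^3) = 1/3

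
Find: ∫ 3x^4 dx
Using power rule: ∫ 3x^4 dx=3/5 x^5 + C=(3/5)x^5 + C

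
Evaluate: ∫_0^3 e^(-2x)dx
Antiderivative: (1/(-2))e^(-2x)
Evaluate: (1/(-2))(e^-6 - 1)

Answer: (e^-6 - 1)/(-2)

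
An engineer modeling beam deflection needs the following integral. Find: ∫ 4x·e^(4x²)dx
Let u=4x², du=8x dx
∫ (1/2)e^u du=e^u/2+C

Answer: e^(4x²)/2+C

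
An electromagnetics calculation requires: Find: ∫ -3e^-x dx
Since d/dx[e^-x] = - e^-x, we get 3e^-x+C

Answer: 3e^-x+C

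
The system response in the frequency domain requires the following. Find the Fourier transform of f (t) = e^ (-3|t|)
Using the standard pair: F{e^(-a|t|)} = 2a/(a^2+omega^2)
With a = 3: F(omega) = 6/(9+omega^2)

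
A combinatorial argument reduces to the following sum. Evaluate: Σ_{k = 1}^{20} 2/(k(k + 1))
Partial fractions: 2/(k(k+1)) = 2/k - 2/(k+1)
Telescoping sum: 2(1-1/21) = 2·20/21

Answer: 40/21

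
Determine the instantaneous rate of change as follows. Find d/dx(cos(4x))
Chain rule: d/dx[cos(u)]=-sin(u)·u' where u=4x
u'=4

Answer: -4·sin(4x)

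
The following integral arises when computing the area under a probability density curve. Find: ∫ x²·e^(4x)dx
Integration by parts twice:
First: u = x², dv = e^(4x) dx => x²e^(4x)/4 - (2/4)∫ xe^(4x) dx
Second (∫ xe^(4x) dx): xe^(4x)/4 - e^(4x)/16
Combining: e^(4x)(x²/4-2x/16+2/64)+C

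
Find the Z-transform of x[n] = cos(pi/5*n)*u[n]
Z{cos(w0*n)*u[n]} = z(z - cos(w0))/(z^2 - 2z*cos(w0) + 1)
With w0 = pi/5: X(z) = z(z - cos(pi/5))/(z^2 - 2z*cos(pi/5) + 1)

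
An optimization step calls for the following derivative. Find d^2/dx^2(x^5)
Apply power rule 2 times:
d^1: 5x^4
d^2: 20x^3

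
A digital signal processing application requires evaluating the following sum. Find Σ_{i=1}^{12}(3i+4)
=3·Σ i+4·12=3·78+48=282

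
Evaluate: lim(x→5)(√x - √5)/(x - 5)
Multiply by conjugate (√x+√5)/(√x+√5):
= (x - 5)/((x - 5)(√x+√5)) = 1/(√x+√5)
As x → 5: 1/(2√5)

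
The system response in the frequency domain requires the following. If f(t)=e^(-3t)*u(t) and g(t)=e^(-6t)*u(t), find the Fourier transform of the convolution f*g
By the convolution theorem: F{f*g}=F(omega)*G(omega)
F(omega)=1/(3 + j*omega), G(omega)=1/(6 + j*omega)
F{f*g}=1/((3 + j*omega)(6 + j*omega))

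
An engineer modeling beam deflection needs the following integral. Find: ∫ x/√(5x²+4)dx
Let u = 5x² + 4, du = 10x dx
∫ (1/10)·u^(-1/2) du = √u/5 + C

Answer: √(5x² + 4)/5 + C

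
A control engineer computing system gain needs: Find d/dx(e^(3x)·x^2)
Product rule: (fg)'=f'g + fg'
f=e^(3x), f'=3·e^(3x)
g=x^2, g'=2x

Answer: 3·e^(3x)·x^2 + 2·e^(3x)·x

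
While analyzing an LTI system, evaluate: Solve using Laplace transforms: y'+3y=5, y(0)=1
Take L of both sides: sY(s) - 1 + 3Y(s) = 5/s
Y(s)(s + 3) = 5/s + 1
Y(s) = 5/(s(s + 3)) + 1/(s + 3)
Partial fractions: 5/(s(s + 3)) = (5/3)/s - (5/3)/(s + 3)
So Y(s) = (5/3)/s - (2/3)/(s + 3)
Inverse transform (L^(-1){1/s} = 1, L^(-1){1/(s + 3)} = e^(-3t)):

Answer: y(t) = 5/3 - (2/3)·e^(-3t)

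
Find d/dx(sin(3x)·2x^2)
Product rule: (fg)'=f'g + fg'
f=sin(3x), f'=3·cos(3x)
g=2x^2, g'=4x

Answer: 6·cos(3x)·x^2 + 4·sin(3x)·x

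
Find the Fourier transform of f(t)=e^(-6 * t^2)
The Fourier transform of a Gaussian e^(-a*t^2) is sqrt(pi/a)*e^(-omega^2/(4a)).
With a = 6: F(omega) = sqrt(pi/6)*e^(-omega^2/24)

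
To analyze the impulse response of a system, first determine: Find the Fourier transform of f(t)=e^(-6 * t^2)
The Fourier transform of a Gaussian e^(-a*t^2) is sqrt(pi/a)*e^(-omega^2/(4a)).
With a=6: F(omega)=sqrt(pi/6)*e^(-omega^2/24)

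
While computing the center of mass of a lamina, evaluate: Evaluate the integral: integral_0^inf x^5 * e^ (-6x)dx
This is a Gamma integral. Substitute u=6x (du=6 dx):
integral_0^inf x^5*e^(-6x) dx=(1/6^6) integral_0^inf u^5*e^(-u) du
=Gamma(6)/6^6=5!/6^6=120/46656

Answer: 5/1944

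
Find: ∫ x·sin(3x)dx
By parts: u=x, dv=sin(3x) dx
du=dx, v=-cos(3x)/3
=-x·cos(3x)/3 + sin(3x)/3² + C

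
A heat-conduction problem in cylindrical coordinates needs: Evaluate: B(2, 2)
B(x,y)=Γ(x)Γ(y)/Γ(x+y)=(x-1)!(y-1)!/(x+y-1)!
B(2,2)=1!·1!/3!=1/6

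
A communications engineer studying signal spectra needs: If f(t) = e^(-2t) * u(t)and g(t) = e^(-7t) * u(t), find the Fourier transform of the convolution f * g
By the convolution theorem: F{f * g}=F(omega) * G(omega)
F(omega)=1/(2 + j * omega), G(omega)=1/(7 + j * omega)
F{f * g}=1/((2 + j * omega)(7 + j * omega))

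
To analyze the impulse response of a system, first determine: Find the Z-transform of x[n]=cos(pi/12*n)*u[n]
Z{cos(w0*n)*u[n]}=z(z - cos(w0))/(z^2-2z*cos(w0)+1)
With w0=pi/12: X(z)=z(z - cos(pi/12))/(z^2-2z*cos(pi/12)+1)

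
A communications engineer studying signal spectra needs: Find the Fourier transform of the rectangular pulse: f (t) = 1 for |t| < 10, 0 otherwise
F(omega) = integral from -10 to 10 of e^(-j * omega * t) dt
= 2 * sin(10 * omega)/omega = 20 * sinc(10 * omega/pi)

Answer: 2 * sin(10 * omega)/omega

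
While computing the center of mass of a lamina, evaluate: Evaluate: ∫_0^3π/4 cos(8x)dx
Antiderivative: sin(8x)/8
Evaluate at bounds: [sin(8·3π/4)/8] - [sin(8·0)/8]
= ((0) - (0))/8 = 0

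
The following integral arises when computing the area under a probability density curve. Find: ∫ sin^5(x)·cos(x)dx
Let u=sin(x), du=cos(x) dx
∫ u^5 du=u^6/6+C

Answer: sin^6(x)/6+C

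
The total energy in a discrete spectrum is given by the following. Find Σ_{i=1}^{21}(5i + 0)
= 5·Σ i+0·21 = 5·231+0 = 1155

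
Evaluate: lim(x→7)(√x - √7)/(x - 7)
Multiply by conjugate (√x+√7)/(√x+√7):
= (x - 7)/((x - 7)(√x+√7)) = 1/(√x+√7)
As x → 7: 1/(2√7)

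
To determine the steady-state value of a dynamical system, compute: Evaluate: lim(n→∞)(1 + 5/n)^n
This is the definition of e^5: lim(1 + 5/n)^n = e^5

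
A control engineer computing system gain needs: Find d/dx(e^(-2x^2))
Chain rule: d/dx[e^u] = e^u · u' where u = -2x^2
u' = -4x

Answer: -4x·e^(-2x^2)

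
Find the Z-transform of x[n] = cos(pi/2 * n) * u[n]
Z{cos(w0 * n) * u[n]} = z(z - cos(w0))/(z^2 - 2z * cos(w0) + 1)
With w0 = pi/2: X(z) = z(z - cos(pi/2))/(z^2 - 2z * cos(pi/2) + 1)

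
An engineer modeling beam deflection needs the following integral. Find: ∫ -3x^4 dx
Using power rule: ∫ -3x^4 dx=-3/5 x^5+C=(-3/5)x^5+C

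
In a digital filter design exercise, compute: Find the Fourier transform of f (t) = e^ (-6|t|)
Using the standard pair: F{e^(-a|t|)}=2a/(a^2+omega^2)
With a=6: F(omega)=12/(36+omega^2)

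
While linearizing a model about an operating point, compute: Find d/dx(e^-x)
Chain rule: d/dx[e^u] = e^u · u' where u = -x
u' = -1

Answer: -1·e^-x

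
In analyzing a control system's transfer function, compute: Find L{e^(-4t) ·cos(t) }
First shifting: L{e^(at)f(t)}=F(s-a)
L{cos(t)}=s/(s²+1)
Shift: (s+4)/((s+4)²+1)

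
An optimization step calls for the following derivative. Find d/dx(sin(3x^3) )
Chain rule: d/dx[sin(u)]=cos(u)·u' where u=3x^3
u'=9x^2

Answer: 9x^2·cos(3x^3)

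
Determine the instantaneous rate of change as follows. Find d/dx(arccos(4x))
d/dx[arccos(u)] = -u'/√(1-u²), u = 4x, u' = 4

Answer: -4/√(1 - 16x²)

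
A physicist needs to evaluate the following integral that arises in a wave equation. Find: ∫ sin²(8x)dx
Using identity sin²(u) = (1 - cos(2u))/2:
∫ (1 - cos(16x))/2 dx = x/2 - sin(16x)/32 + C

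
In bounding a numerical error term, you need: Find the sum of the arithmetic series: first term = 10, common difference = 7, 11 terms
Last term: a_n=10+(11-1)·7=80
Sum=n(a_1+a_n)/2=11(10+80)/2=495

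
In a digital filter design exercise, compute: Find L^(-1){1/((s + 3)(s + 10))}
Partial fractions: 1/((s+3)(s+10)) = A/(s+3)+B/(s+10)
Cover-up: A = 1/(s+10)|_{s = -3} = 1/7; B = 1/(s+3)|_{s = -10} = -1/7
L^(-1) = (1/7)e^(-3t) - (1/7)e^(-10t)

Answer: (1/7)(e^(-3t) - e^(-10t))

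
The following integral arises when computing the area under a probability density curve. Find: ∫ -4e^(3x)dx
Since d/dx[e^(3x)] = 3e^(3x), we get -4/3 e^(3x)+C

Answer: (-4/3)e^(3x)+C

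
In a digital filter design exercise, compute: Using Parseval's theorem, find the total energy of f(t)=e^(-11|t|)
Parseval's theorem: E=integral |f(t)|^2 dt=(1/2pi) integral |F(omega)|^2 domega
E=integral_{-inf}^{inf} e^(-22|t|) dt=2 * integral_0^inf e^(-22t) dt=2/(2 * 11)=1/11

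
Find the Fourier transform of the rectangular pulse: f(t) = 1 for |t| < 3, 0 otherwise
F(omega)=integral from -3 to 3 of e^(-j*omega*t) dt
=2*sin(3*omega)/omega=6*sinc(3*omega/pi)

Answer: 2*sin(3*omega)/omega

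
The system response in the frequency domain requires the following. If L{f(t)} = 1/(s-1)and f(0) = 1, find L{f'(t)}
L{f'(t)} = s·F(s) - f(0) = s/(s-1) - 1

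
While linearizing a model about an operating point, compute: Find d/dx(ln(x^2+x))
Chain rule: d/dx[ln(u)] = u'/u where u = x^2+x
u' = 2x+1

Answer: (2x+1)/(x^2+x)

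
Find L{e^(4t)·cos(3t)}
First shifting: L{e^(at)f(t)}=F(s-a)
L{cos(3t)}=s/(s² + 9)
Shift: (s-4)/((s-4)² + 9)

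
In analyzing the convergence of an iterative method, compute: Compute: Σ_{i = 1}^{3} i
Using formula: Σ i^1=n(n + 1)/2=3·4/2=6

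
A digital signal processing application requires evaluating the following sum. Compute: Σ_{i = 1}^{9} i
Using formula: Σ i^1 = n(n + 1)/2 = 9·10/2 = 45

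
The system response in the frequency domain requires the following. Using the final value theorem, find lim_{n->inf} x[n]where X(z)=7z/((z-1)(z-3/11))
Final value theorem: lim x[n]=lim_{z->1} (z-1)*X(z)
(z-1)*X(z)=7z/(z-3/11)
As z->1: 7/(1 - 3/11)=7/(8/11)=77/8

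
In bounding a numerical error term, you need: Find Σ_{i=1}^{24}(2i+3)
= 2·Σ i + 3·24 = 2·300 + 72 = 672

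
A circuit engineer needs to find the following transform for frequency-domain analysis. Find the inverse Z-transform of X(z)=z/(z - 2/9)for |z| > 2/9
Standard pair: z/(z-a) <-> a^n * u[n] for causal signals
With a = 2/9: x[n] = (2/9)^n * u[n]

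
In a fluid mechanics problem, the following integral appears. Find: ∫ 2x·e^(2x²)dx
Let u = 2x², du = 4x dx
∫ (1/2)e^u du = e^u/2 + C

Answer: e^(2x²)/2 + C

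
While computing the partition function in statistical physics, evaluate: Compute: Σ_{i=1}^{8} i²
Using formula: Σ i^2=n(n+1)(2n+1)/6=8·9·17/6=204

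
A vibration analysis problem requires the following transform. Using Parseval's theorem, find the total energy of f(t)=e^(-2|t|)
Parseval's theorem: E=integral |f(t)|^2 dt=(1/2pi) integral |F(omega)|^2 domega
E=integral_{-inf}^{inf} e^(-4|t|) dt=2*integral_0^inf e^(-4t) dt=2/(2*2)=1/2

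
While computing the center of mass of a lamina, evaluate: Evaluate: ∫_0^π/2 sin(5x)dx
Antiderivative: -cos(5x)/5
Evaluate at bounds: [-cos(5·π/2)/5] - [-cos(5·0)/5]
=(-(0) + (1))/5=1/5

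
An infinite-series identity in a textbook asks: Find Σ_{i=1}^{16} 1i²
=1·n(n + 1)(2n + 1)/6=1·16·17·33/6=1496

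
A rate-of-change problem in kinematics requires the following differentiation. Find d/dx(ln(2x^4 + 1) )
Chain rule: d/dx[ln(u)] = u'/u where u = 2x^4+1
u' = 8x^3

Answer: (8x^3)/(2x^4+1)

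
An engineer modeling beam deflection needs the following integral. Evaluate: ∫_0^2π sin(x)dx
Antiderivative: -cos(x)
Evaluate at bounds: [-cos(1·2π)/1] - [-cos(1·0)/1]
= (-(1) + (1))/1 = 0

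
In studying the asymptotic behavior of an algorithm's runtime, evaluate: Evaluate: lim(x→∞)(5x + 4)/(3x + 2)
Divide numerator and denominator by x:
lim (5 + 4/x)/(3 + 2/x) = 5/3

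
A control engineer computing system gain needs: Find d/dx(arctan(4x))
d/dx[arctan(u)] = u'/(1 + u²), u = 4x, u' = 4

Answer: 4/(1 + 16x²)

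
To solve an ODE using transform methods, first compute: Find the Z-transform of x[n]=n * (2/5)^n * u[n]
Using the property Z{n*a^n*u[n]}=az/(z-a)^2
With a=2/5: X(z)=(2/5)z/(z - 2/5)^2, |z| > 2/5

Answer: (2/5)z/(z - 2/5)^2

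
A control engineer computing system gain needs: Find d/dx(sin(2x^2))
Chain rule: d/dx[sin(u)] = cos(u)·u' where u = 2x^2
u' = 4x

Answer: 4x·cos(2x^2)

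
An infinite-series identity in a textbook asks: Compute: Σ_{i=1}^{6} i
Using formula: Σ i^1 = n(n + 1)/2 = 6·7/2 = 21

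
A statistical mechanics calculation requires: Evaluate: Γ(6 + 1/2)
Γ(n+1/2)=(2n)!√π/(4^n·n!)
=479001600√π/(4096·720)=(10395/64)·√π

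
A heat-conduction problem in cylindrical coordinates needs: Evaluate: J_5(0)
J_n(0) = 0 for all n > 0 (Bessel function of first kind)
J_5(0) = 0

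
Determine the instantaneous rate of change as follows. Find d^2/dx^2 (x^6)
Apply power rule 2 times:
d^1: 6x^5
d^2: 30x^4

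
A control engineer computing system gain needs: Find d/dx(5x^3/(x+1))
Quotient rule: (f/g)'=(f'g - fg')/g²
f=5x^3, f'=15x^2
g=x+1, g'=1

Answer: (15x^2·(x+1)-5x^3)/(x+1)²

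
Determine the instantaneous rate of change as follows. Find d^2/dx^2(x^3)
Apply power rule 2 times:
d^1: 3x^2
d^2: 6x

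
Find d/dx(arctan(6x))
d/dx[arctan(u)] = u'/(1 + u²), u = 6x, u' = 6

Answer: 6/(1 + 36x²)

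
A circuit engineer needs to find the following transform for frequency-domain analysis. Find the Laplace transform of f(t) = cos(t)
L{cos(wt)} = s/(s²+w²)
L{cos(t)} = s/(s²+1)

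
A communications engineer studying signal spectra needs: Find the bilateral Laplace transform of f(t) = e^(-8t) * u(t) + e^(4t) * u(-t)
For e^(-8t)*u(t): L=1/(s + 8), Re(s) > -8
For e^(4t)*u(-t): L=-1/(s-4), Re(s) < 4
Combined: F(s)=1/(s + 8) - 1/(s-4), -8 < Re(s) < 4

Answer: 1/(s + 8) - 1/(s-4), ROC: -8 < Re(s) < 4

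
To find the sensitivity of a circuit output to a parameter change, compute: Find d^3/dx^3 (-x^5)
Apply power rule 3 times:
d^1: -5x^4
d^2: -20x^3
d^3: -60x^2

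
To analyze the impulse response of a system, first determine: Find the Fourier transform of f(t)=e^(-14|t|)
Using the standard pair: F{e^(-a|t|)} = 2a/(a^2+omega^2)
With a = 14: F(omega) = 28/(196+omega^2)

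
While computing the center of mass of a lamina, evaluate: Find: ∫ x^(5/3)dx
Power rule: ∫ x^(5/3) dx = x^(8/3)/(8/3) + C

Answer: (3/8)·x^(8/3) + C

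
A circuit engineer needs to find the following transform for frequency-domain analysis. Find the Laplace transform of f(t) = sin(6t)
L{sin(wt)} = w/(s²+w²)
L{sin(6t)} = 6/(s²+36)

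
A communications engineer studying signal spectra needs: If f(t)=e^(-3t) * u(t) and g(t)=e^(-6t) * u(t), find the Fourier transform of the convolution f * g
By the convolution theorem: F{f * g} = F(omega) * G(omega)
F(omega) = 1/(3+j * omega), G(omega) = 1/(6+j * omega)
F{f * g} = 1/((3+j * omega)(6+j * omega))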